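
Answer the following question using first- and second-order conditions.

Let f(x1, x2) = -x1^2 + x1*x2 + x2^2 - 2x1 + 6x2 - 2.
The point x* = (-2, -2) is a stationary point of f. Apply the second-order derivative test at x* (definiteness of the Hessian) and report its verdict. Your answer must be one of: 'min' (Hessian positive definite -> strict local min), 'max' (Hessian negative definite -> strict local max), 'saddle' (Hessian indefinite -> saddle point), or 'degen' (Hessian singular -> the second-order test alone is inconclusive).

Compute the Hessian H = grad^2 f:
  H = [[-2, 1], [1, 2]]
Verify stationarity: grad f(x*) = H x* + g = (0, 0).
Eigenvalues of H: -2.2361, 2.2361.
Eigenvalues have mixed signs, so H is indefinite -> x* is a saddle point.

saddle


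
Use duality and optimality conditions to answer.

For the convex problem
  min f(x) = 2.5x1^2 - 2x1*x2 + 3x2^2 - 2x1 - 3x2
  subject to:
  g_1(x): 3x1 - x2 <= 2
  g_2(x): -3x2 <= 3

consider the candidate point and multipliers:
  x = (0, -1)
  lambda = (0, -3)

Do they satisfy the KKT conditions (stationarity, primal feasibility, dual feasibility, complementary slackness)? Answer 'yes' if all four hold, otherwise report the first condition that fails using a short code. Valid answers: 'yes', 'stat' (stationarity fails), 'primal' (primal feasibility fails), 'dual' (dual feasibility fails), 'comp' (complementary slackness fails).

Gradient of f: grad f(x) = Q x + c = (0, -9)
Constraint values g_i(x) = a_i^T x - b_i:
  g_1((0, -1)) = -1
  g_2((0, -1)) = 0
Stationarity residual: grad f(x) + sum_i lambda_i a_i = (0, 0)
  -> stationarity OK
Primal feasibility (all g_i <= 0): OK
Dual feasibility (all lambda_i >= 0): FAILS
Complementary slackness (lambda_i * g_i(x) = 0 for all i): OK

Verdict: the first failing condition is dual_feasibility -> dual.

dual


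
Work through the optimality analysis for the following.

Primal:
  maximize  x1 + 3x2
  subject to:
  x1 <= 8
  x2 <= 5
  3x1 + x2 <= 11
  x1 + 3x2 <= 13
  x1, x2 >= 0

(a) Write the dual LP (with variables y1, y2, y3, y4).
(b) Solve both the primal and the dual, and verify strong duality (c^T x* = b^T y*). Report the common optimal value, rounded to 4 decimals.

The standard primal-dual pair for 'max c^T x s.t. A x <= b, x >= 0' is:
  Dual:  min b^T y  s.t.  A^T y >= c,  y >= 0.

So the dual LP is:
  minimize  8y1 + 5y2 + 11y3 + 13y4
  subject to:
    y1 + 3y3 + y4 >= 1
    y2 + y3 + 3y4 >= 3
    y1, y2, y3, y4 >= 0

Solving the primal: x* = (2.5, 3.5).
  primal value c^T x* = 13.
Solving the dual: y* = (0, 0, 0, 1).
  dual value b^T y* = 13.
Strong duality: c^T x* = b^T y*. Confirmed.

13


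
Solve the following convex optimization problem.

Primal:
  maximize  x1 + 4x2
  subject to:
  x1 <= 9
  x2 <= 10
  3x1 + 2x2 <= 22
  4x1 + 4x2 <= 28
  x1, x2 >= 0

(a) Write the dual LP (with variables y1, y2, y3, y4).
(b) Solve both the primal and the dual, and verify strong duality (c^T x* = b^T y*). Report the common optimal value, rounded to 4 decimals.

The standard primal-dual pair for 'max c^T x s.t. A x <= b, x >= 0' is:
  Dual:  min b^T y  s.t.  A^T y >= c,  y >= 0.

So the dual LP is:
  minimize  9y1 + 10y2 + 22y3 + 28y4
  subject to:
    y1 + 3y3 + 4y4 >= 1
    y2 + 2y3 + 4y4 >= 4
    y1, y2, y3, y4 >= 0

Solving the primal: x* = (0, 7).
  primal value c^T x* = 28.
Solving the dual: y* = (0, 0, 0, 1).
  dual value b^T y* = 28.
Strong duality: c^T x* = b^T y*. Confirmed.

28


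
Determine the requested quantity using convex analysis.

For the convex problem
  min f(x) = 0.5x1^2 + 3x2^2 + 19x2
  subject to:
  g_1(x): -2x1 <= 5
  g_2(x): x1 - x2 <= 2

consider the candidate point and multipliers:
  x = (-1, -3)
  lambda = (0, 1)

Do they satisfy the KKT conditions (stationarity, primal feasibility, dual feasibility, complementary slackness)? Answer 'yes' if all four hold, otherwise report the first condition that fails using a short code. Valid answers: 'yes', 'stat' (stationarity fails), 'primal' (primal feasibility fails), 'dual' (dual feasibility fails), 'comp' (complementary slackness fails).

Gradient of f: grad f(x) = Q x + c = (-1, 1)
Constraint values g_i(x) = a_i^T x - b_i:
  g_1((-1, -3)) = -3
  g_2((-1, -3)) = 0
Stationarity residual: grad f(x) + sum_i lambda_i a_i = (0, 0)
  -> stationarity OK
Primal feasibility (all g_i <= 0): OK
Dual feasibility (all lambda_i >= 0): OK
Complementary slackness (lambda_i * g_i(x) = 0 for all i): OK

Verdict: yes, KKT holds.

yes


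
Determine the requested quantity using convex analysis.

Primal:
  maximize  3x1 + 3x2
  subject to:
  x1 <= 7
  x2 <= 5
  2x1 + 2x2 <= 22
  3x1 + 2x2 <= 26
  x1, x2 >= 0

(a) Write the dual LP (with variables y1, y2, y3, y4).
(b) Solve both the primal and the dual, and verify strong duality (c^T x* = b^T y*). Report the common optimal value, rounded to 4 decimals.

The standard primal-dual pair for 'max c^T x s.t. A x <= b, x >= 0' is:
  Dual:  min b^T y  s.t.  A^T y >= c,  y >= 0.

So the dual LP is:
  minimize  7y1 + 5y2 + 22y3 + 26y4
  subject to:
    y1 + 2y3 + 3y4 >= 3
    y2 + 2y3 + 2y4 >= 3
    y1, y2, y3, y4 >= 0

Solving the primal: x* = (5.3333, 5).
  primal value c^T x* = 31.
Solving the dual: y* = (0, 1, 0, 1).
  dual value b^T y* = 31.
Strong duality: c^T x* = b^T y*. Confirmed.

31


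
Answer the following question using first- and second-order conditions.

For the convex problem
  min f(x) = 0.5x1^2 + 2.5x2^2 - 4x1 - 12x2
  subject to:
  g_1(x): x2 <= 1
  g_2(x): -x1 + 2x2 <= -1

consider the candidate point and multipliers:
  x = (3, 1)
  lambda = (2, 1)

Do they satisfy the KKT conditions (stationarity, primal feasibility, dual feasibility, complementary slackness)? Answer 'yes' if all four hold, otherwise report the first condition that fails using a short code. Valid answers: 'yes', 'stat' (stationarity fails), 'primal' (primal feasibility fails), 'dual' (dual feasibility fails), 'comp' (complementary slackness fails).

Gradient of f: grad f(x) = Q x + c = (-1, -7)
Constraint values g_i(x) = a_i^T x - b_i:
  g_1((3, 1)) = 0
  g_2((3, 1)) = 0
Stationarity residual: grad f(x) + sum_i lambda_i a_i = (-2, -3)
  -> stationarity FAILS
Primal feasibility (all g_i <= 0): OK
Dual feasibility (all lambda_i >= 0): OK
Complementary slackness (lambda_i * g_i(x) = 0 for all i): OK

Verdict: the first failing condition is stationarity -> stat.

stat


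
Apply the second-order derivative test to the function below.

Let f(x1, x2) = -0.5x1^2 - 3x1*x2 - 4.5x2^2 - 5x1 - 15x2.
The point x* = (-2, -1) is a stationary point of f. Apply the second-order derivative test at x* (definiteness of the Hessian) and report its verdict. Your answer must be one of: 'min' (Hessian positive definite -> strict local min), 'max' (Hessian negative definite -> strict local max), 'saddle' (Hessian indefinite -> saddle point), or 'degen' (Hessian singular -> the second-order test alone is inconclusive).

Compute the Hessian H = grad^2 f:
  H = [[-1, -3], [-3, -9]]
Verify stationarity: grad f(x*) = H x* + g = (0, 0).
Eigenvalues of H: -10, 0.
H has a zero eigenvalue (singular; negative semidefinite but not definite), so H is neither positive definite, negative definite, nor indefinite. The second-order test alone is inconclusive -> degen.
(Indeed, f is constant along the null direction of H through x*, so x* is not a strict local extremum.)

degen


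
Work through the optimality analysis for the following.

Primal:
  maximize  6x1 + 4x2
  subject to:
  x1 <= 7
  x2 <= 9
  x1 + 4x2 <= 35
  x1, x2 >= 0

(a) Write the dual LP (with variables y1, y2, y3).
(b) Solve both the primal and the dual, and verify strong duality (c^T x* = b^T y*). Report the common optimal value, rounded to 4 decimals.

The standard primal-dual pair for 'max c^T x s.t. A x <= b, x >= 0' is:
  Dual:  min b^T y  s.t.  A^T y >= c,  y >= 0.

So the dual LP is:
  minimize  7y1 + 9y2 + 35y3
  subject to:
    y1 + y3 >= 6
    y2 + 4y3 >= 4
    y1, y2, y3 >= 0

Solving the primal: x* = (7, 7).
  primal value c^T x* = 70.
Solving the dual: y* = (5, 0, 1).
  dual value b^T y* = 70.
Strong duality: c^T x* = b^T y*. Confirmed.

70


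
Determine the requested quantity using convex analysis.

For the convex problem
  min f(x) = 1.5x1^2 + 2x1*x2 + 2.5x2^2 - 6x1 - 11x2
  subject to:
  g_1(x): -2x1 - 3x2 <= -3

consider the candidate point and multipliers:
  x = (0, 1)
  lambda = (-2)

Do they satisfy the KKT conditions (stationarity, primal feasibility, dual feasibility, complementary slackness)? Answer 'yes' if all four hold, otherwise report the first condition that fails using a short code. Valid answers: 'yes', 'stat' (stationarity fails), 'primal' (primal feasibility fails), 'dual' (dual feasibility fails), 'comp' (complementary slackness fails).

Gradient of f: grad f(x) = Q x + c = (-4, -6)
Constraint values g_i(x) = a_i^T x - b_i:
  g_1((0, 1)) = 0
Stationarity residual: grad f(x) + sum_i lambda_i a_i = (0, 0)
  -> stationarity OK
Primal feasibility (all g_i <= 0): OK
Dual feasibility (all lambda_i >= 0): FAILS
Complementary slackness (lambda_i * g_i(x) = 0 for all i): OK

Verdict: the first failing condition is dual_feasibility -> dual.

dual


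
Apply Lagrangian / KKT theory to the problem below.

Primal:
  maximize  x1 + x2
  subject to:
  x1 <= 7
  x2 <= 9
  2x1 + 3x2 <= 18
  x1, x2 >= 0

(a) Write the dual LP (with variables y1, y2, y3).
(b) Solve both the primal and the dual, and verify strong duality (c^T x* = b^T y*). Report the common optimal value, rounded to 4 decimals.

The standard primal-dual pair for 'max c^T x s.t. A x <= b, x >= 0' is:
  Dual:  min b^T y  s.t.  A^T y >= c,  y >= 0.

So the dual LP is:
  minimize  7y1 + 9y2 + 18y3
  subject to:
    y1 + 2y3 >= 1
    y2 + 3y3 >= 1
    y1, y2, y3 >= 0

Solving the primal: x* = (7, 1.3333).
  primal value c^T x* = 8.3333.
Solving the dual: y* = (0.3333, 0, 0.3333).
  dual value b^T y* = 8.3333.
Strong duality: c^T x* = b^T y*. Confirmed.

8.3333


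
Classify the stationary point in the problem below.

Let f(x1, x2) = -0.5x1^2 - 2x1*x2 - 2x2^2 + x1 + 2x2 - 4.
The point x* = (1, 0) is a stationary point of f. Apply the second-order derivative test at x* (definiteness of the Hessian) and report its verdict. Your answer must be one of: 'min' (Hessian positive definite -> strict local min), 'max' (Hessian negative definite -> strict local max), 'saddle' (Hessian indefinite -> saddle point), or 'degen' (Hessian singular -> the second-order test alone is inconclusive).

Compute the Hessian H = grad^2 f:
  H = [[-1, -2], [-2, -4]]
Verify stationarity: grad f(x*) = H x* + g = (0, 0).
Eigenvalues of H: -5, 0.
H has a zero eigenvalue (singular; negative semidefinite but not definite), so H is neither positive definite, negative definite, nor indefinite. The second-order test alone is inconclusive -> degen.
(Indeed, f is constant along the null direction of H through x*, so x* is not a strict local extremum.)

degen


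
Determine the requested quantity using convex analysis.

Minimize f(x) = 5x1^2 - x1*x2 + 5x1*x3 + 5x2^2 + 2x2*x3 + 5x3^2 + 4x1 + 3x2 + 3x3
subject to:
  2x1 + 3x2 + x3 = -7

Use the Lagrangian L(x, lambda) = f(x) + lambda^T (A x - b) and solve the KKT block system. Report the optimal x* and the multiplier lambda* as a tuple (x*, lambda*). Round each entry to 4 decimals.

Form the Lagrangian:
  L(x, lambda) = (1/2) x^T Q x + c^T x + lambda^T (A x - b)
Stationarity (grad_x L = 0): Q x + c + A^T lambda = 0.
Primal feasibility: A x = b.

This gives the KKT block system:
  [ Q   A^T ] [ x     ]   [-c ]
  [ A    0  ] [ lambda ] = [ b ]

Solving the linear system:
  x*      = (-1.4077, -1.5192, 0.3731)
  lambda* = (3.3462)
  f(x*)   = 7.1769

x* = (-1.4077, -1.5192, 0.3731), lambda* = (3.3462)


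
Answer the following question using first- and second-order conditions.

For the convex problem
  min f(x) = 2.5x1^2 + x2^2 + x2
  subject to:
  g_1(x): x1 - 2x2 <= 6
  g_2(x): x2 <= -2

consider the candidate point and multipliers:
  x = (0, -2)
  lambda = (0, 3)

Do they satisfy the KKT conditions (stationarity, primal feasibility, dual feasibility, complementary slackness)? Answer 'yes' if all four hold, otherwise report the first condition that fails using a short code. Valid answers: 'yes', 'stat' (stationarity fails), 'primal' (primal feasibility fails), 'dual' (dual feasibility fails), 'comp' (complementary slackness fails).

Gradient of f: grad f(x) = Q x + c = (0, -3)
Constraint values g_i(x) = a_i^T x - b_i:
  g_1((0, -2)) = -2
  g_2((0, -2)) = 0
Stationarity residual: grad f(x) + sum_i lambda_i a_i = (0, 0)
  -> stationarity OK
Primal feasibility (all g_i <= 0): OK
Dual feasibility (all lambda_i >= 0): OK
Complementary slackness (lambda_i * g_i(x) = 0 for all i): OK

Verdict: yes, KKT holds.

yes


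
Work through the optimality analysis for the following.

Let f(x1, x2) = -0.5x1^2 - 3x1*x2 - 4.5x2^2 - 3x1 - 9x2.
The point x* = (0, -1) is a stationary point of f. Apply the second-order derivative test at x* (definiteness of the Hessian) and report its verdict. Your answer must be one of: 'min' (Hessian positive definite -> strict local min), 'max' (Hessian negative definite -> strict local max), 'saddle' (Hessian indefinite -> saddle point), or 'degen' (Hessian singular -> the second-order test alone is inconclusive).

Compute the Hessian H = grad^2 f:
  H = [[-1, -3], [-3, -9]]
Verify stationarity: grad f(x*) = H x* + g = (0, 0).
Eigenvalues of H: -10, 0.
H has a zero eigenvalue (singular; negative semidefinite but not definite), so H is neither positive definite, negative definite, nor indefinite. The second-order test alone is inconclusive -> degen.
(Indeed, f is constant along the null direction of H through x*, so x* is not a strict local extremum.)

degen


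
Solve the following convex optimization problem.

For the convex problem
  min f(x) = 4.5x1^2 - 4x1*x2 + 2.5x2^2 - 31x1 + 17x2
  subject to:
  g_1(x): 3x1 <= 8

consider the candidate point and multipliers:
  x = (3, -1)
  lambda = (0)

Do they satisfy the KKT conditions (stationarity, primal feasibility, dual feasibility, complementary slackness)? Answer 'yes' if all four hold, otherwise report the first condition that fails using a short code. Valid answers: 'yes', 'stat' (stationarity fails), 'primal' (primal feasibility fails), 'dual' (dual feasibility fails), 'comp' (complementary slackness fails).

Gradient of f: grad f(x) = Q x + c = (0, 0)
Constraint values g_i(x) = a_i^T x - b_i:
  g_1((3, -1)) = 1
Stationarity residual: grad f(x) + sum_i lambda_i a_i = (0, 0)
  -> stationarity OK
Primal feasibility (all g_i <= 0): FAILS
Dual feasibility (all lambda_i >= 0): OK
Complementary slackness (lambda_i * g_i(x) = 0 for all i): OK

Verdict: the first failing condition is primal_feasibility -> primal.

primal


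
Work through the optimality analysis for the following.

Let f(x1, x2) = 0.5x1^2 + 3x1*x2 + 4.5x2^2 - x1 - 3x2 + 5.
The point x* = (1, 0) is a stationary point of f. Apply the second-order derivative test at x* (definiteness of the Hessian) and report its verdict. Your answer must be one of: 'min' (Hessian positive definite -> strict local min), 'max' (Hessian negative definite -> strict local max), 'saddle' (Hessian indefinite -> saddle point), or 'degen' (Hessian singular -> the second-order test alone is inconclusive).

Compute the Hessian H = grad^2 f:
  H = [[1, 3], [3, 9]]
Verify stationarity: grad f(x*) = H x* + g = (0, 0).
Eigenvalues of H: 0, 10.
H has a zero eigenvalue (singular; positive semidefinite but not definite), so H is neither positive definite, negative definite, nor indefinite. The second-order test alone is inconclusive -> degen.
(Indeed, f is constant along the null direction of H through x*, so x* is not a strict local extremum.)

degen


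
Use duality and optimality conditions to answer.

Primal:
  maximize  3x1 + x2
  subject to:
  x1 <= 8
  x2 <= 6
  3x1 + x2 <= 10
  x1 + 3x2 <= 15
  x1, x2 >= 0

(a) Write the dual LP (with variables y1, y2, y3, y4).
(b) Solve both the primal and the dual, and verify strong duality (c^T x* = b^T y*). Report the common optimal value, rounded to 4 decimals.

The standard primal-dual pair for 'max c^T x s.t. A x <= b, x >= 0' is:
  Dual:  min b^T y  s.t.  A^T y >= c,  y >= 0.

So the dual LP is:
  minimize  8y1 + 6y2 + 10y3 + 15y4
  subject to:
    y1 + 3y3 + y4 >= 3
    y2 + y3 + 3y4 >= 1
    y1, y2, y3, y4 >= 0

Solving the primal: x* = (1.875, 4.375).
  primal value c^T x* = 10.
Solving the dual: y* = (0, 0, 1, 0).
  dual value b^T y* = 10.
Strong duality: c^T x* = b^T y*. Confirmed.

10


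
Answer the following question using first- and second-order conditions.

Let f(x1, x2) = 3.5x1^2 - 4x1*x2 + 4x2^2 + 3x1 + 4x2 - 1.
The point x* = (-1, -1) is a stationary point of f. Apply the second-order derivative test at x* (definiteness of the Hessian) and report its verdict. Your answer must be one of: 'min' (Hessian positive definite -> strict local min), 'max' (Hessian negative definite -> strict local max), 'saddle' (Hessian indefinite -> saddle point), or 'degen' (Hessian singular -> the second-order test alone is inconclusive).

Compute the Hessian H = grad^2 f:
  H = [[7, -4], [-4, 8]]
Verify stationarity: grad f(x*) = H x* + g = (0, 0).
Eigenvalues of H: 3.4689, 11.5311.
Both eigenvalues > 0, so H is positive definite -> x* is a strict local min.

min


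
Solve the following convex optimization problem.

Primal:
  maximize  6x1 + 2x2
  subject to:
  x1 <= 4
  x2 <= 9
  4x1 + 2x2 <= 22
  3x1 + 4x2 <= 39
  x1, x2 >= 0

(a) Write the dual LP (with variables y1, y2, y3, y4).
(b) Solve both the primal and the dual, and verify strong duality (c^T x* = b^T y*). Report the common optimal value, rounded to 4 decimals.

The standard primal-dual pair for 'max c^T x s.t. A x <= b, x >= 0' is:
  Dual:  min b^T y  s.t.  A^T y >= c,  y >= 0.

So the dual LP is:
  minimize  4y1 + 9y2 + 22y3 + 39y4
  subject to:
    y1 + 4y3 + 3y4 >= 6
    y2 + 2y3 + 4y4 >= 2
    y1, y2, y3, y4 >= 0

Solving the primal: x* = (4, 3).
  primal value c^T x* = 30.
Solving the dual: y* = (2, 0, 1, 0).
  dual value b^T y* = 30.
Strong duality: c^T x* = b^T y*. Confirmed.

30


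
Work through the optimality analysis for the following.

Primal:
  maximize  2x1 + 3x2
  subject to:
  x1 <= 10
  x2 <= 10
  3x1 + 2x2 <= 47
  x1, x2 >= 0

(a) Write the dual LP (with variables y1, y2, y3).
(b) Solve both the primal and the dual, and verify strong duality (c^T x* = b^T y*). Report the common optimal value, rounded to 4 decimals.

The standard primal-dual pair for 'max c^T x s.t. A x <= b, x >= 0' is:
  Dual:  min b^T y  s.t.  A^T y >= c,  y >= 0.

So the dual LP is:
  minimize  10y1 + 10y2 + 47y3
  subject to:
    y1 + 3y3 >= 2
    y2 + 2y3 >= 3
    y1, y2, y3 >= 0

Solving the primal: x* = (9, 10).
  primal value c^T x* = 48.
Solving the dual: y* = (0, 1.6667, 0.6667).
  dual value b^T y* = 48.
Strong duality: c^T x* = b^T y*. Confirmed.

48


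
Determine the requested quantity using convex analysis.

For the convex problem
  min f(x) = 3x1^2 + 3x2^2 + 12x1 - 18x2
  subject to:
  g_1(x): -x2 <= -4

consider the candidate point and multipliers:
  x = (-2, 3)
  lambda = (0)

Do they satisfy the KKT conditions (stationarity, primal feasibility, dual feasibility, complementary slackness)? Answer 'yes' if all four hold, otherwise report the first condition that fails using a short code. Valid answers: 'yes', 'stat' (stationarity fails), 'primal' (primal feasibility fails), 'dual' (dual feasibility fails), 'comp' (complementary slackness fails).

Gradient of f: grad f(x) = Q x + c = (0, 0)
Constraint values g_i(x) = a_i^T x - b_i:
  g_1((-2, 3)) = 1
Stationarity residual: grad f(x) + sum_i lambda_i a_i = (0, 0)
  -> stationarity OK
Primal feasibility (all g_i <= 0): FAILS
Dual feasibility (all lambda_i >= 0): OK
Complementary slackness (lambda_i * g_i(x) = 0 for all i): OK

Verdict: the first failing condition is primal_feasibility -> primal.

primal


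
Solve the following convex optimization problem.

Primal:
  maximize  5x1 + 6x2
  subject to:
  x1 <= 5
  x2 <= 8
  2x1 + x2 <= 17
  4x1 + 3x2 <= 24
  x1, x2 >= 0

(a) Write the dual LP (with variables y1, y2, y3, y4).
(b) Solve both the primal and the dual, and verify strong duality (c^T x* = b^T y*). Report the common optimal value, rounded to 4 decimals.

The standard primal-dual pair for 'max c^T x s.t. A x <= b, x >= 0' is:
  Dual:  min b^T y  s.t.  A^T y >= c,  y >= 0.

So the dual LP is:
  minimize  5y1 + 8y2 + 17y3 + 24y4
  subject to:
    y1 + 2y3 + 4y4 >= 5
    y2 + y3 + 3y4 >= 6
    y1, y2, y3, y4 >= 0

Solving the primal: x* = (0, 8).
  primal value c^T x* = 48.
Solving the dual: y* = (0, 2.25, 0, 1.25).
  dual value b^T y* = 48.
Strong duality: c^T x* = b^T y*. Confirmed.

48


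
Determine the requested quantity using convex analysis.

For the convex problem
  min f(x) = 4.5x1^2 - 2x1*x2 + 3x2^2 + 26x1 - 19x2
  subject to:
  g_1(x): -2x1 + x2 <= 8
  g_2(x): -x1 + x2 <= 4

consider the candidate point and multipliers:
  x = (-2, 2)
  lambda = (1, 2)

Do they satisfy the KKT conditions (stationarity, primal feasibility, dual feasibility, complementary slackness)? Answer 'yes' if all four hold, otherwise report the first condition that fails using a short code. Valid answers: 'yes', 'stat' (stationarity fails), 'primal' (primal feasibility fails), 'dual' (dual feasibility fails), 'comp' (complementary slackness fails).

Gradient of f: grad f(x) = Q x + c = (4, -3)
Constraint values g_i(x) = a_i^T x - b_i:
  g_1((-2, 2)) = -2
  g_2((-2, 2)) = 0
Stationarity residual: grad f(x) + sum_i lambda_i a_i = (0, 0)
  -> stationarity OK
Primal feasibility (all g_i <= 0): OK
Dual feasibility (all lambda_i >= 0): OK
Complementary slackness (lambda_i * g_i(x) = 0 for all i): FAILS

Verdict: the first failing condition is complementary_slackness -> comp.

comp


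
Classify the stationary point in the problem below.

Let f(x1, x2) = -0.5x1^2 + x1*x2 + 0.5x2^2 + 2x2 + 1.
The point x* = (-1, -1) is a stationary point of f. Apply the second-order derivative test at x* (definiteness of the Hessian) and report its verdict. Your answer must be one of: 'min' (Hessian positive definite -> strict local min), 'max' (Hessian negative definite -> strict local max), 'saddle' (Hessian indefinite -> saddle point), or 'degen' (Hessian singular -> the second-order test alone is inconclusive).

Compute the Hessian H = grad^2 f:
  H = [[-1, 1], [1, 1]]
Verify stationarity: grad f(x*) = H x* + g = (0, 0).
Eigenvalues of H: -1.4142, 1.4142.
Eigenvalues have mixed signs, so H is indefinite -> x* is a saddle point.

saddle


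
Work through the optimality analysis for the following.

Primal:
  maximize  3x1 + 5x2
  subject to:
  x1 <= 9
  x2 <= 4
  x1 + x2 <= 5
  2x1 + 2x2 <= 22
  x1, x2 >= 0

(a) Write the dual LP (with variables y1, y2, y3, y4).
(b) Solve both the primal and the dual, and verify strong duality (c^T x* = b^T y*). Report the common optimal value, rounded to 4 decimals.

The standard primal-dual pair for 'max c^T x s.t. A x <= b, x >= 0' is:
  Dual:  min b^T y  s.t.  A^T y >= c,  y >= 0.

So the dual LP is:
  minimize  9y1 + 4y2 + 5y3 + 22y4
  subject to:
    y1 + y3 + 2y4 >= 3
    y2 + y3 + 2y4 >= 5
    y1, y2, y3, y4 >= 0

Solving the primal: x* = (1, 4).
  primal value c^T x* = 23.
Solving the dual: y* = (0, 2, 3, 0).
  dual value b^T y* = 23.
Strong duality: c^T x* = b^T y*. Confirmed.

23


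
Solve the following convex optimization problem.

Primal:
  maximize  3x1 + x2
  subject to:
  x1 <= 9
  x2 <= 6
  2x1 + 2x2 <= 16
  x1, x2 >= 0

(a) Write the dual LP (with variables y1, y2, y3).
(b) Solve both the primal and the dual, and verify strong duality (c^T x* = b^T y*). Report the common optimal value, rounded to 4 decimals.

The standard primal-dual pair for 'max c^T x s.t. A x <= b, x >= 0' is:
  Dual:  min b^T y  s.t.  A^T y >= c,  y >= 0.

So the dual LP is:
  minimize  9y1 + 6y2 + 16y3
  subject to:
    y1 + 2y3 >= 3
    y2 + 2y3 >= 1
    y1, y2, y3 >= 0

Solving the primal: x* = (8, 0).
  primal value c^T x* = 24.
Solving the dual: y* = (0, 0, 1.5).
  dual value b^T y* = 24.
Strong duality: c^T x* = b^T y*. Confirmed.

24


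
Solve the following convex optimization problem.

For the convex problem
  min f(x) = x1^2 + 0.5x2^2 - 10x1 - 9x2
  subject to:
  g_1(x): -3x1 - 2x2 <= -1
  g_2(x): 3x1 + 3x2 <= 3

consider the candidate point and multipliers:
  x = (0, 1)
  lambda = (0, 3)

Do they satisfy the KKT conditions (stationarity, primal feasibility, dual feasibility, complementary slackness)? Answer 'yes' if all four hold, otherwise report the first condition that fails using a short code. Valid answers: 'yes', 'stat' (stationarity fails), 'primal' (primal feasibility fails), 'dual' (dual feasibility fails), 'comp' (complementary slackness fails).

Gradient of f: grad f(x) = Q x + c = (-10, -8)
Constraint values g_i(x) = a_i^T x - b_i:
  g_1((0, 1)) = -1
  g_2((0, 1)) = 0
Stationarity residual: grad f(x) + sum_i lambda_i a_i = (-1, 1)
  -> stationarity FAILS
Primal feasibility (all g_i <= 0): OK
Dual feasibility (all lambda_i >= 0): OK
Complementary slackness (lambda_i * g_i(x) = 0 for all i): OK

Verdict: the first failing condition is stationarity -> stat.

stat


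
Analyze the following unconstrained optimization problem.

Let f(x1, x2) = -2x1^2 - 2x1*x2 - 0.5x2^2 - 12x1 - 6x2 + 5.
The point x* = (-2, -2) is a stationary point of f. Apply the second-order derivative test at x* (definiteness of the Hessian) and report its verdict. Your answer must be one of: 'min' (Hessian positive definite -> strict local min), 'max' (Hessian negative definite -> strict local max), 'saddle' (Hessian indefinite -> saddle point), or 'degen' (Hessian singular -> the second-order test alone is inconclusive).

Compute the Hessian H = grad^2 f:
  H = [[-4, -2], [-2, -1]]
Verify stationarity: grad f(x*) = H x* + g = (0, 0).
Eigenvalues of H: -5, 0.
H has a zero eigenvalue (singular; negative semidefinite but not definite), so H is neither positive definite, negative definite, nor indefinite. The second-order test alone is inconclusive -> degen.
(Indeed, f is constant along the null direction of H through x*, so x* is not a strict local extremum.)

degen


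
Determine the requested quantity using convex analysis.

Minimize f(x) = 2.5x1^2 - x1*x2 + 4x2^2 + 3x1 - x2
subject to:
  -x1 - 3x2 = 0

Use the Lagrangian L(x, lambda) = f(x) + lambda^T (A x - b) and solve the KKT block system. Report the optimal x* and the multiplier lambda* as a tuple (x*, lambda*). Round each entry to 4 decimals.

Form the Lagrangian:
  L(x, lambda) = (1/2) x^T Q x + c^T x + lambda^T (A x - b)
Stationarity (grad_x L = 0): Q x + c + A^T lambda = 0.
Primal feasibility: A x = b.

This gives the KKT block system:
  [ Q   A^T ] [ x     ]   [-c ]
  [ A    0  ] [ lambda ] = [ b ]

Solving the linear system:
  x*      = (-0.5085, 0.1695)
  lambda* = (0.2881)
  f(x*)   = -0.8475

x* = (-0.5085, 0.1695), lambda* = (0.2881)


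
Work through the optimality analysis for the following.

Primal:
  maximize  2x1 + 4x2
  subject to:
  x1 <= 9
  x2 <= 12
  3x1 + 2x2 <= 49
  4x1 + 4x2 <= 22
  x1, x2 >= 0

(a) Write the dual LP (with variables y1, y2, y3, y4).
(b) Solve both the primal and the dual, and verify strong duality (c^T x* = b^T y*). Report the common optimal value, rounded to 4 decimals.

The standard primal-dual pair for 'max c^T x s.t. A x <= b, x >= 0' is:
  Dual:  min b^T y  s.t.  A^T y >= c,  y >= 0.

So the dual LP is:
  minimize  9y1 + 12y2 + 49y3 + 22y4
  subject to:
    y1 + 3y3 + 4y4 >= 2
    y2 + 2y3 + 4y4 >= 4
    y1, y2, y3, y4 >= 0

Solving the primal: x* = (0, 5.5).
  primal value c^T x* = 22.
Solving the dual: y* = (0, 0, 0, 1).
  dual value b^T y* = 22.
Strong duality: c^T x* = b^T y*. Confirmed.

22


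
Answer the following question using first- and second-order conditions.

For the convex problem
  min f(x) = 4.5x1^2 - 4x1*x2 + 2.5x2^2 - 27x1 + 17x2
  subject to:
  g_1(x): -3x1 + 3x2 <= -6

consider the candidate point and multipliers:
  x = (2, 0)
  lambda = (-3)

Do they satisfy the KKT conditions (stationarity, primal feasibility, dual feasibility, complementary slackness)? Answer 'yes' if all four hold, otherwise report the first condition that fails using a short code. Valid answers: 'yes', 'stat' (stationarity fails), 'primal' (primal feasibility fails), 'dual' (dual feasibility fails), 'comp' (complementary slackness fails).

Gradient of f: grad f(x) = Q x + c = (-9, 9)
Constraint values g_i(x) = a_i^T x - b_i:
  g_1((2, 0)) = 0
Stationarity residual: grad f(x) + sum_i lambda_i a_i = (0, 0)
  -> stationarity OK
Primal feasibility (all g_i <= 0): OK
Dual feasibility (all lambda_i >= 0): FAILS
Complementary slackness (lambda_i * g_i(x) = 0 for all i): OK

Verdict: the first failing condition is dual_feasibility -> dual.

dual


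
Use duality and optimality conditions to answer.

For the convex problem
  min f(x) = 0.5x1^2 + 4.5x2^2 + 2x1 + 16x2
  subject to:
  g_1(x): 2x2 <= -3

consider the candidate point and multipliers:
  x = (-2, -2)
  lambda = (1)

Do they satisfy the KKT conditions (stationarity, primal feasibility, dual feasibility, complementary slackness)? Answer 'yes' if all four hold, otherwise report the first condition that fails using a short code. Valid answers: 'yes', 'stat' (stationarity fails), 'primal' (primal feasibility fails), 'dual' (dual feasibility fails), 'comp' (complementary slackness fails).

Gradient of f: grad f(x) = Q x + c = (0, -2)
Constraint values g_i(x) = a_i^T x - b_i:
  g_1((-2, -2)) = -1
Stationarity residual: grad f(x) + sum_i lambda_i a_i = (0, 0)
  -> stationarity OK
Primal feasibility (all g_i <= 0): OK
Dual feasibility (all lambda_i >= 0): OK
Complementary slackness (lambda_i * g_i(x) = 0 for all i): FAILS

Verdict: the first failing condition is complementary_slackness -> comp.

comp


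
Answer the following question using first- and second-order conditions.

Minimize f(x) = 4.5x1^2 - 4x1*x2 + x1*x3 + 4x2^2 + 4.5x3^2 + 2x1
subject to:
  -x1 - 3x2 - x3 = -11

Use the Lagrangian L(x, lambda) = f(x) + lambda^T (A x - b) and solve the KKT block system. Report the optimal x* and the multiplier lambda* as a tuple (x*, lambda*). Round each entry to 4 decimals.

Form the Lagrangian:
  L(x, lambda) = (1/2) x^T Q x + c^T x + lambda^T (A x - b)
Stationarity (grad_x L = 0): Q x + c + A^T lambda = 0.
Primal feasibility: A x = b.

This gives the KKT block system:
  [ Q   A^T ] [ x     ]   [-c ]
  [ A    0  ] [ lambda ] = [ b ]

Solving the linear system:
  x*      = (1.6738, 2.9609, 0.4434)
  lambda* = (5.6641)
  f(x*)   = 32.8262

x* = (1.6738, 2.9609, 0.4434), lambda* = (5.6641)


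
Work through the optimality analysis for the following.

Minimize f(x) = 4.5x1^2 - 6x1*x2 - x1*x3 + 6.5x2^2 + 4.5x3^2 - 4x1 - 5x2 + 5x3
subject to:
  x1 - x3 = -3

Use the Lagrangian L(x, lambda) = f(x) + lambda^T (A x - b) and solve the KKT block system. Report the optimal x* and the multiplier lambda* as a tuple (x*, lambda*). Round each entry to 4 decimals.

Form the Lagrangian:
  L(x, lambda) = (1/2) x^T Q x + c^T x + lambda^T (A x - b)
Stationarity (grad_x L = 0): Q x + c + A^T lambda = 0.
Primal feasibility: A x = b.

This gives the KKT block system:
  [ Q   A^T ] [ x     ]   [-c ]
  [ A    0  ] [ lambda ] = [ b ]

Solving the linear system:
  x*      = (-1.7151, -0.407, 1.2849)
  lambda* = (18.2791)
  f(x*)   = 35.0785

x* = (-1.7151, -0.407, 1.2849), lambda* = (18.2791)


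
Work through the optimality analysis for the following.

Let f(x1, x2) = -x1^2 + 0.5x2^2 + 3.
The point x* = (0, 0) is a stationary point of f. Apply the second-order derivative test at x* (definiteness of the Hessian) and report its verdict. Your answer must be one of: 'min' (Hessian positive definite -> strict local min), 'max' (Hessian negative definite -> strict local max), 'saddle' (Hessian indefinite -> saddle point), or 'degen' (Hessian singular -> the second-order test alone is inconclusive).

Compute the Hessian H = grad^2 f:
  H = [[-2, 0], [0, 1]]
Verify stationarity: grad f(x*) = H x* + g = (0, 0).
Eigenvalues of H: -2, 1.
Eigenvalues have mixed signs, so H is indefinite -> x* is a saddle point.

saddle


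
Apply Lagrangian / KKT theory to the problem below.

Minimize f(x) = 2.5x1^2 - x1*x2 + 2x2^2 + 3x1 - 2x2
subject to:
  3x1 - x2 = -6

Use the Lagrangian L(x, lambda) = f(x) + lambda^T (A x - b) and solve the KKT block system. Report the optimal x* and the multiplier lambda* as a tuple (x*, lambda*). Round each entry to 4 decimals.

Form the Lagrangian:
  L(x, lambda) = (1/2) x^T Q x + c^T x + lambda^T (A x - b)
Stationarity (grad_x L = 0): Q x + c + A^T lambda = 0.
Primal feasibility: A x = b.

This gives the KKT block system:
  [ Q   A^T ] [ x     ]   [-c ]
  [ A    0  ] [ lambda ] = [ b ]

Solving the linear system:
  x*      = (-1.8, 0.6)
  lambda* = (2.2)
  f(x*)   = 3.3

x* = (-1.8, 0.6), lambda* = (2.2)


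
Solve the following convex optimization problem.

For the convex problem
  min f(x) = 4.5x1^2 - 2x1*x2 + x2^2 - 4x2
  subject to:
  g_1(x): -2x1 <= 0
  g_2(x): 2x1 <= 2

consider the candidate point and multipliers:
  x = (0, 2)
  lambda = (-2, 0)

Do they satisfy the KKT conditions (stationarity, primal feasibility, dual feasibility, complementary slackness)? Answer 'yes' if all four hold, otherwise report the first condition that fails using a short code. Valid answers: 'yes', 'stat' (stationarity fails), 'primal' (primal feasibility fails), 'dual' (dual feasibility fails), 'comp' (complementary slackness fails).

Gradient of f: grad f(x) = Q x + c = (-4, 0)
Constraint values g_i(x) = a_i^T x - b_i:
  g_1((0, 2)) = 0
  g_2((0, 2)) = -2
Stationarity residual: grad f(x) + sum_i lambda_i a_i = (0, 0)
  -> stationarity OK
Primal feasibility (all g_i <= 0): OK
Dual feasibility (all lambda_i >= 0): FAILS
Complementary slackness (lambda_i * g_i(x) = 0 for all i): OK

Verdict: the first failing condition is dual_feasibility -> dual.

dual


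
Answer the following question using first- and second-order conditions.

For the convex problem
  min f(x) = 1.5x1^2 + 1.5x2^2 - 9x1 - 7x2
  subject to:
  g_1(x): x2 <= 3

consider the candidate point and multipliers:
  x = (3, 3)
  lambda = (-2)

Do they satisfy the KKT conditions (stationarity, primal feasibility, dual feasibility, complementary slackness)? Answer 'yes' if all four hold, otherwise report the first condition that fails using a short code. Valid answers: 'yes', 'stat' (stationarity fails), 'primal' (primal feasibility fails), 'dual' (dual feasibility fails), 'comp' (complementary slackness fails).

Gradient of f: grad f(x) = Q x + c = (0, 2)
Constraint values g_i(x) = a_i^T x - b_i:
  g_1((3, 3)) = 0
Stationarity residual: grad f(x) + sum_i lambda_i a_i = (0, 0)
  -> stationarity OK
Primal feasibility (all g_i <= 0): OK
Dual feasibility (all lambda_i >= 0): FAILS
Complementary slackness (lambda_i * g_i(x) = 0 for all i): OK

Verdict: the first failing condition is dual_feasibility -> dual.

dual


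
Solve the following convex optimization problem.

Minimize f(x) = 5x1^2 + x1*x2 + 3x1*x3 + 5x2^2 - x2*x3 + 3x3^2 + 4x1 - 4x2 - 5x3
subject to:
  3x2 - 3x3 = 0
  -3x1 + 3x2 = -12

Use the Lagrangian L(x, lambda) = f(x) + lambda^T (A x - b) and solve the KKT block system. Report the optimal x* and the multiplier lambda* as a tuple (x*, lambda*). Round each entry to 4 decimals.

Form the Lagrangian:
  L(x, lambda) = (1/2) x^T Q x + c^T x + lambda^T (A x - b)
Stationarity (grad_x L = 0): Q x + c + A^T lambda = 0.
Primal feasibility: A x = b.

This gives the KKT block system:
  [ Q   A^T ] [ x     ]   [-c ]
  [ A    0  ] [ lambda ] = [ b ]

Solving the linear system:
  x*      = (2.4062, -1.5937, -1.5937)
  lambda* = (-1.9167, 7.2292)
  f(x*)   = 55.3594

x* = (2.4062, -1.5937, -1.5937), lambda* = (-1.9167, 7.2292)


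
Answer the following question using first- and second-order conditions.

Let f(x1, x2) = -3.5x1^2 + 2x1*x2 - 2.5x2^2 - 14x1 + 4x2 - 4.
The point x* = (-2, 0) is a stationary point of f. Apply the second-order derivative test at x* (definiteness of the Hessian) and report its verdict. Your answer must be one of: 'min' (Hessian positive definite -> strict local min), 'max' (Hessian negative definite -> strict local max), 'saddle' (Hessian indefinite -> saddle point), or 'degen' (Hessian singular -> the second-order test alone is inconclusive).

Compute the Hessian H = grad^2 f:
  H = [[-7, 2], [2, -5]]
Verify stationarity: grad f(x*) = H x* + g = (0, 0).
Eigenvalues of H: -8.2361, -3.7639.
Both eigenvalues < 0, so H is negative definite -> x* is a strict local max.

max


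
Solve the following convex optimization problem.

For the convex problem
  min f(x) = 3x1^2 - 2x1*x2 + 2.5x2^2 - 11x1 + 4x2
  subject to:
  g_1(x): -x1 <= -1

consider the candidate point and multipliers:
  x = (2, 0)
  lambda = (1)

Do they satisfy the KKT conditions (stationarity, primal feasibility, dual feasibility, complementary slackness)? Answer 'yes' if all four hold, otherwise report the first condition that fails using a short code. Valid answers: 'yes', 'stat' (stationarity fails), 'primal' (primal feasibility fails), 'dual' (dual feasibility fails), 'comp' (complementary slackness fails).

Gradient of f: grad f(x) = Q x + c = (1, 0)
Constraint values g_i(x) = a_i^T x - b_i:
  g_1((2, 0)) = -1
Stationarity residual: grad f(x) + sum_i lambda_i a_i = (0, 0)
  -> stationarity OK
Primal feasibility (all g_i <= 0): OK
Dual feasibility (all lambda_i >= 0): OK
Complementary slackness (lambda_i * g_i(x) = 0 for all i): FAILS

Verdict: the first failing condition is complementary_slackness -> comp.

comp


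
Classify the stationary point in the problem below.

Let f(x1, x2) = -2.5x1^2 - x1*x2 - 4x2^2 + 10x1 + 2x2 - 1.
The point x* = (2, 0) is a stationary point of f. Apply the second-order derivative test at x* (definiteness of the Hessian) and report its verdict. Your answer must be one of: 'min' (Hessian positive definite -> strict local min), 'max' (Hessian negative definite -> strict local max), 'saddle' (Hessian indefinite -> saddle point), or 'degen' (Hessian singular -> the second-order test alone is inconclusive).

Compute the Hessian H = grad^2 f:
  H = [[-5, -1], [-1, -8]]
Verify stationarity: grad f(x*) = H x* + g = (0, 0).
Eigenvalues of H: -8.3028, -4.6972.
Both eigenvalues < 0, so H is negative definite -> x* is a strict local max.

max


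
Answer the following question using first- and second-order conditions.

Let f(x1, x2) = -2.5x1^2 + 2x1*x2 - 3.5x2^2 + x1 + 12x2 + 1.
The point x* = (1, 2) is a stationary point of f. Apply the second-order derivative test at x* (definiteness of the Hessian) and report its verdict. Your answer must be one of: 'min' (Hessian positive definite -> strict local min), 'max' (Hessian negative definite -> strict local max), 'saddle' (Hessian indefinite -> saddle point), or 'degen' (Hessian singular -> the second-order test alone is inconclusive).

Compute the Hessian H = grad^2 f:
  H = [[-5, 2], [2, -7]]
Verify stationarity: grad f(x*) = H x* + g = (0, 0).
Eigenvalues of H: -8.2361, -3.7639.
Both eigenvalues < 0, so H is negative definite -> x* is a strict local max.

max


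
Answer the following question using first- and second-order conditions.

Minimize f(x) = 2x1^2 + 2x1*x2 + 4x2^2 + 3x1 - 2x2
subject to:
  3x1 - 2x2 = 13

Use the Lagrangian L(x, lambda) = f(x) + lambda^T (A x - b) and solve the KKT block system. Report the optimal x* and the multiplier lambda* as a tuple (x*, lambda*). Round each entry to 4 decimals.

Form the Lagrangian:
  L(x, lambda) = (1/2) x^T Q x + c^T x + lambda^T (A x - b)
Stationarity (grad_x L = 0): Q x + c + A^T lambda = 0.
Primal feasibility: A x = b.

This gives the KKT block system:
  [ Q   A^T ] [ x     ]   [-c ]
  [ A    0  ] [ lambda ] = [ b ]

Solving the linear system:
  x*      = (3.25, -1.625)
  lambda* = (-4.25)
  f(x*)   = 34.125

x* = (3.25, -1.625), lambda* = (-4.25)


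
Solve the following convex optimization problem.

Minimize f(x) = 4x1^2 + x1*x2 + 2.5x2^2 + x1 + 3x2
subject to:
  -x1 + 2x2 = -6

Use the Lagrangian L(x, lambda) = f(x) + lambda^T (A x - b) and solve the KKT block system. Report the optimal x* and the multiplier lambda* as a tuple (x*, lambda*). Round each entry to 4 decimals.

Form the Lagrangian:
  L(x, lambda) = (1/2) x^T Q x + c^T x + lambda^T (A x - b)
Stationarity (grad_x L = 0): Q x + c + A^T lambda = 0.
Primal feasibility: A x = b.

This gives the KKT block system:
  [ Q   A^T ] [ x     ]   [-c ]
  [ A    0  ] [ lambda ] = [ b ]

Solving the linear system:
  x*      = (0.7805, -2.6098)
  lambda* = (4.6341)
  f(x*)   = 10.378

x* = (0.7805, -2.6098), lambda* = (4.6341)
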